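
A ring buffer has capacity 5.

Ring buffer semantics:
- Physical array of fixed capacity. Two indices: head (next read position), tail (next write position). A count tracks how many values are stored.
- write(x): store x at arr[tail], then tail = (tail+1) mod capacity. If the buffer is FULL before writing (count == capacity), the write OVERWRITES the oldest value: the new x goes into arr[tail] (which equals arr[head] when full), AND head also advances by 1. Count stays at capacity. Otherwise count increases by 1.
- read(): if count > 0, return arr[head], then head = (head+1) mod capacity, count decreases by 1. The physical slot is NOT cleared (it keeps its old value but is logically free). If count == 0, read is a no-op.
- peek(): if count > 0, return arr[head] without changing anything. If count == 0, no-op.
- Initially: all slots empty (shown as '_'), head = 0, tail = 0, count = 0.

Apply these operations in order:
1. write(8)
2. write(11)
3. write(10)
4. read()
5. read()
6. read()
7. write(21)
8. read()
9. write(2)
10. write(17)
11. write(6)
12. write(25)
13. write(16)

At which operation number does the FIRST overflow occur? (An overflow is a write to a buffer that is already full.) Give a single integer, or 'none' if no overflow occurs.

Answer: none

Derivation:
After op 1 (write(8)): arr=[8 _ _ _ _] head=0 tail=1 count=1
After op 2 (write(11)): arr=[8 11 _ _ _] head=0 tail=2 count=2
After op 3 (write(10)): arr=[8 11 10 _ _] head=0 tail=3 count=3
After op 4 (read()): arr=[8 11 10 _ _] head=1 tail=3 count=2
After op 5 (read()): arr=[8 11 10 _ _] head=2 tail=3 count=1
After op 6 (read()): arr=[8 11 10 _ _] head=3 tail=3 count=0
After op 7 (write(21)): arr=[8 11 10 21 _] head=3 tail=4 count=1
After op 8 (read()): arr=[8 11 10 21 _] head=4 tail=4 count=0
After op 9 (write(2)): arr=[8 11 10 21 2] head=4 tail=0 count=1
After op 10 (write(17)): arr=[17 11 10 21 2] head=4 tail=1 count=2
After op 11 (write(6)): arr=[17 6 10 21 2] head=4 tail=2 count=3
After op 12 (write(25)): arr=[17 6 25 21 2] head=4 tail=3 count=4
After op 13 (write(16)): arr=[17 6 25 16 2] head=4 tail=4 count=5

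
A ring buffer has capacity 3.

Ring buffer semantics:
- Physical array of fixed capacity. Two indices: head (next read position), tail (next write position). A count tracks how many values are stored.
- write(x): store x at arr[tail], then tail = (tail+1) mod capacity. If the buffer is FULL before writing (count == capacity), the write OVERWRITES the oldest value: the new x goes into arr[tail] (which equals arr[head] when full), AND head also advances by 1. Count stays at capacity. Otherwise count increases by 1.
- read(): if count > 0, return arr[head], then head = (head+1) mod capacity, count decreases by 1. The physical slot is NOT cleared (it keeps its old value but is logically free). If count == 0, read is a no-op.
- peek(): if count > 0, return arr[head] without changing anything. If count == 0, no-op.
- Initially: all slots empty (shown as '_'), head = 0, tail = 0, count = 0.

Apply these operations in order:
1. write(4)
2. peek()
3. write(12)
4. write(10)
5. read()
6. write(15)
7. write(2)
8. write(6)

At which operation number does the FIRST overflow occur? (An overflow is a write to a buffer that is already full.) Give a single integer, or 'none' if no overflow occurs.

After op 1 (write(4)): arr=[4 _ _] head=0 tail=1 count=1
After op 2 (peek()): arr=[4 _ _] head=0 tail=1 count=1
After op 3 (write(12)): arr=[4 12 _] head=0 tail=2 count=2
After op 4 (write(10)): arr=[4 12 10] head=0 tail=0 count=3
After op 5 (read()): arr=[4 12 10] head=1 tail=0 count=2
After op 6 (write(15)): arr=[15 12 10] head=1 tail=1 count=3
After op 7 (write(2)): arr=[15 2 10] head=2 tail=2 count=3
After op 8 (write(6)): arr=[15 2 6] head=0 tail=0 count=3

Answer: 7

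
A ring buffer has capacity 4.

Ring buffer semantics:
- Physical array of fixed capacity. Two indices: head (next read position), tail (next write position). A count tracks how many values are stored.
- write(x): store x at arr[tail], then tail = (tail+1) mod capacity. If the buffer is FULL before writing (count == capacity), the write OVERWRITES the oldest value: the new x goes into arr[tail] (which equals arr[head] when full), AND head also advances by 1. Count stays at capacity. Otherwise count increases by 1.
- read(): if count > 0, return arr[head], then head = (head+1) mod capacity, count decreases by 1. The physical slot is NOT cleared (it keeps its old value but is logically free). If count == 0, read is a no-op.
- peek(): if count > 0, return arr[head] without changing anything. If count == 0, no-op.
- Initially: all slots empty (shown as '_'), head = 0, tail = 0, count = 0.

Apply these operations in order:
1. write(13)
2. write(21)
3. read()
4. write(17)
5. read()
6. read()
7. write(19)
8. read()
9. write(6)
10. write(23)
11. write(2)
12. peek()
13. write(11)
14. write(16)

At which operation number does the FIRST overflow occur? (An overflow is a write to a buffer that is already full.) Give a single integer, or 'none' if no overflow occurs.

After op 1 (write(13)): arr=[13 _ _ _] head=0 tail=1 count=1
After op 2 (write(21)): arr=[13 21 _ _] head=0 tail=2 count=2
After op 3 (read()): arr=[13 21 _ _] head=1 tail=2 count=1
After op 4 (write(17)): arr=[13 21 17 _] head=1 tail=3 count=2
After op 5 (read()): arr=[13 21 17 _] head=2 tail=3 count=1
After op 6 (read()): arr=[13 21 17 _] head=3 tail=3 count=0
After op 7 (write(19)): arr=[13 21 17 19] head=3 tail=0 count=1
After op 8 (read()): arr=[13 21 17 19] head=0 tail=0 count=0
After op 9 (write(6)): arr=[6 21 17 19] head=0 tail=1 count=1
After op 10 (write(23)): arr=[6 23 17 19] head=0 tail=2 count=2
After op 11 (write(2)): arr=[6 23 2 19] head=0 tail=3 count=3
After op 12 (peek()): arr=[6 23 2 19] head=0 tail=3 count=3
After op 13 (write(11)): arr=[6 23 2 11] head=0 tail=0 count=4
After op 14 (write(16)): arr=[16 23 2 11] head=1 tail=1 count=4

Answer: 14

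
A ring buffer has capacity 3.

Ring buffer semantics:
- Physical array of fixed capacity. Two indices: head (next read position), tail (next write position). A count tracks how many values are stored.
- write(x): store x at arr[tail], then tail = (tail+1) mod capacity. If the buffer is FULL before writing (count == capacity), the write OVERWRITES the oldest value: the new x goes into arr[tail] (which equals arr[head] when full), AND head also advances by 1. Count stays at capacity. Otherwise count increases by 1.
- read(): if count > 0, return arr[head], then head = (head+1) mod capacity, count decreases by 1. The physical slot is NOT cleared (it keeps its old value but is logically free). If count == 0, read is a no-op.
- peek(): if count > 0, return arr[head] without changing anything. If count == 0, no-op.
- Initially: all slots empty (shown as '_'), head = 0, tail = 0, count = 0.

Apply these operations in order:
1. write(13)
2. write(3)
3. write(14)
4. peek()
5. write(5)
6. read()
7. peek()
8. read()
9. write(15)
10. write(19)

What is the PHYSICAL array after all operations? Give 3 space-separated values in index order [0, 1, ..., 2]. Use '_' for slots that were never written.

After op 1 (write(13)): arr=[13 _ _] head=0 tail=1 count=1
After op 2 (write(3)): arr=[13 3 _] head=0 tail=2 count=2
After op 3 (write(14)): arr=[13 3 14] head=0 tail=0 count=3
After op 4 (peek()): arr=[13 3 14] head=0 tail=0 count=3
After op 5 (write(5)): arr=[5 3 14] head=1 tail=1 count=3
After op 6 (read()): arr=[5 3 14] head=2 tail=1 count=2
After op 7 (peek()): arr=[5 3 14] head=2 tail=1 count=2
After op 8 (read()): arr=[5 3 14] head=0 tail=1 count=1
After op 9 (write(15)): arr=[5 15 14] head=0 tail=2 count=2
After op 10 (write(19)): arr=[5 15 19] head=0 tail=0 count=3

Answer: 5 15 19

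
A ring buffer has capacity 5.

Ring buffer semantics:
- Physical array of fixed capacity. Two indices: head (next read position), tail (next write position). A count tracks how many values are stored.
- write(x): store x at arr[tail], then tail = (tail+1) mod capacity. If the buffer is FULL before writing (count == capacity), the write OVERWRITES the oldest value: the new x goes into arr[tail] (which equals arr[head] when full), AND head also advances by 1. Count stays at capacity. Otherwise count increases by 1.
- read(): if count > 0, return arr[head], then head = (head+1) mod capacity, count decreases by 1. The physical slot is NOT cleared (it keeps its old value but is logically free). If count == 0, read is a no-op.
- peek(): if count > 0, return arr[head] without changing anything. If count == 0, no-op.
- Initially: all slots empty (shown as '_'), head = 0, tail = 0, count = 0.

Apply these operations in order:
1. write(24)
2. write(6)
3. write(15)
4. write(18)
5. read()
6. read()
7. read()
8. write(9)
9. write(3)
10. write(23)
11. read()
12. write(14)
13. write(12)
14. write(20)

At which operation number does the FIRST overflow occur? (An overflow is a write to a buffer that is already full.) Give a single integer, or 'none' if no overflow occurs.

Answer: 14

Derivation:
After op 1 (write(24)): arr=[24 _ _ _ _] head=0 tail=1 count=1
After op 2 (write(6)): arr=[24 6 _ _ _] head=0 tail=2 count=2
After op 3 (write(15)): arr=[24 6 15 _ _] head=0 tail=3 count=3
After op 4 (write(18)): arr=[24 6 15 18 _] head=0 tail=4 count=4
After op 5 (read()): arr=[24 6 15 18 _] head=1 tail=4 count=3
After op 6 (read()): arr=[24 6 15 18 _] head=2 tail=4 count=2
After op 7 (read()): arr=[24 6 15 18 _] head=3 tail=4 count=1
After op 8 (write(9)): arr=[24 6 15 18 9] head=3 tail=0 count=2
After op 9 (write(3)): arr=[3 6 15 18 9] head=3 tail=1 count=3
After op 10 (write(23)): arr=[3 23 15 18 9] head=3 tail=2 count=4
After op 11 (read()): arr=[3 23 15 18 9] head=4 tail=2 count=3
After op 12 (write(14)): arr=[3 23 14 18 9] head=4 tail=3 count=4
After op 13 (write(12)): arr=[3 23 14 12 9] head=4 tail=4 count=5
After op 14 (write(20)): arr=[3 23 14 12 20] head=0 tail=0 count=5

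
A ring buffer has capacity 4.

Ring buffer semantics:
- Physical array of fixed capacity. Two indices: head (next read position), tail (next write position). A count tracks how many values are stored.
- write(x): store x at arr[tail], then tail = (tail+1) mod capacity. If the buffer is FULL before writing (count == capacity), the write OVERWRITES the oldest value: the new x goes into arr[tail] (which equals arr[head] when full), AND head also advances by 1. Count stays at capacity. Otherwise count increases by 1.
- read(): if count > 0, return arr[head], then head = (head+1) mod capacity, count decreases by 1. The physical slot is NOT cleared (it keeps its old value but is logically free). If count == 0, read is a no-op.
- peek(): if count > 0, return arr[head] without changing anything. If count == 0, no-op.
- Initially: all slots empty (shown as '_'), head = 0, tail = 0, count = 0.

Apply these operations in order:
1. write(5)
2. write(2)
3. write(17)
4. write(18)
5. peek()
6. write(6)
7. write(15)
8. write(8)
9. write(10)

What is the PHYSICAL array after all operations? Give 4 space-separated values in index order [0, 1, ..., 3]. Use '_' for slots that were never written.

After op 1 (write(5)): arr=[5 _ _ _] head=0 tail=1 count=1
After op 2 (write(2)): arr=[5 2 _ _] head=0 tail=2 count=2
After op 3 (write(17)): arr=[5 2 17 _] head=0 tail=3 count=3
After op 4 (write(18)): arr=[5 2 17 18] head=0 tail=0 count=4
After op 5 (peek()): arr=[5 2 17 18] head=0 tail=0 count=4
After op 6 (write(6)): arr=[6 2 17 18] head=1 tail=1 count=4
After op 7 (write(15)): arr=[6 15 17 18] head=2 tail=2 count=4
After op 8 (write(8)): arr=[6 15 8 18] head=3 tail=3 count=4
After op 9 (write(10)): arr=[6 15 8 10] head=0 tail=0 count=4

Answer: 6 15 8 10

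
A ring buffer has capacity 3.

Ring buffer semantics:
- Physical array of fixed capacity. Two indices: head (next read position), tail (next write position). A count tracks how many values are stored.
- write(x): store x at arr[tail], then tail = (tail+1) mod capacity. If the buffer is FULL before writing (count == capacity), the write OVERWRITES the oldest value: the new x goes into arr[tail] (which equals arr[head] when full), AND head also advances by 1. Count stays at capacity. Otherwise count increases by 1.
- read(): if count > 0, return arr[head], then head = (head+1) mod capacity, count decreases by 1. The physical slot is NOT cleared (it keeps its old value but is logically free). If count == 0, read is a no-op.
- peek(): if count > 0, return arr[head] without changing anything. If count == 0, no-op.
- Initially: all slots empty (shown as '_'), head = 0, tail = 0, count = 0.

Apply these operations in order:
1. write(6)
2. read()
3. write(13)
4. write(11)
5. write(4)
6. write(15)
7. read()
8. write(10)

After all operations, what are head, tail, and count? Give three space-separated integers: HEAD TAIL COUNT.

Answer: 0 0 3

Derivation:
After op 1 (write(6)): arr=[6 _ _] head=0 tail=1 count=1
After op 2 (read()): arr=[6 _ _] head=1 tail=1 count=0
After op 3 (write(13)): arr=[6 13 _] head=1 tail=2 count=1
After op 4 (write(11)): arr=[6 13 11] head=1 tail=0 count=2
After op 5 (write(4)): arr=[4 13 11] head=1 tail=1 count=3
After op 6 (write(15)): arr=[4 15 11] head=2 tail=2 count=3
After op 7 (read()): arr=[4 15 11] head=0 tail=2 count=2
After op 8 (write(10)): arr=[4 15 10] head=0 tail=0 count=3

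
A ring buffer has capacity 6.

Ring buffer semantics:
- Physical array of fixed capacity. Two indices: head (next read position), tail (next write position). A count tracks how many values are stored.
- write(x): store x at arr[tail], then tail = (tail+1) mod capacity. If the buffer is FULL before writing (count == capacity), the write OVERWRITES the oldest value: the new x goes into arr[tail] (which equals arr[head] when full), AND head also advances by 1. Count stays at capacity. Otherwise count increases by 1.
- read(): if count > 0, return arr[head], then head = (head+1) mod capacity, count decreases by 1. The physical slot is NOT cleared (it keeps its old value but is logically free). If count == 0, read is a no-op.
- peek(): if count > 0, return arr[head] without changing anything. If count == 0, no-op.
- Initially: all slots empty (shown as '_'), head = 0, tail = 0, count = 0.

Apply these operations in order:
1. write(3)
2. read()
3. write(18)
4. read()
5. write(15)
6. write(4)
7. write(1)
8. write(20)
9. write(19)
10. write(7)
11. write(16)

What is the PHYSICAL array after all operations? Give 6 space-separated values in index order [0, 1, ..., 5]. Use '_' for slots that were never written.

Answer: 19 7 16 4 1 20

Derivation:
After op 1 (write(3)): arr=[3 _ _ _ _ _] head=0 tail=1 count=1
After op 2 (read()): arr=[3 _ _ _ _ _] head=1 tail=1 count=0
After op 3 (write(18)): arr=[3 18 _ _ _ _] head=1 tail=2 count=1
After op 4 (read()): arr=[3 18 _ _ _ _] head=2 tail=2 count=0
After op 5 (write(15)): arr=[3 18 15 _ _ _] head=2 tail=3 count=1
After op 6 (write(4)): arr=[3 18 15 4 _ _] head=2 tail=4 count=2
After op 7 (write(1)): arr=[3 18 15 4 1 _] head=2 tail=5 count=3
After op 8 (write(20)): arr=[3 18 15 4 1 20] head=2 tail=0 count=4
After op 9 (write(19)): arr=[19 18 15 4 1 20] head=2 tail=1 count=5
After op 10 (write(7)): arr=[19 7 15 4 1 20] head=2 tail=2 count=6
After op 11 (write(16)): arr=[19 7 16 4 1 20] head=3 tail=3 count=6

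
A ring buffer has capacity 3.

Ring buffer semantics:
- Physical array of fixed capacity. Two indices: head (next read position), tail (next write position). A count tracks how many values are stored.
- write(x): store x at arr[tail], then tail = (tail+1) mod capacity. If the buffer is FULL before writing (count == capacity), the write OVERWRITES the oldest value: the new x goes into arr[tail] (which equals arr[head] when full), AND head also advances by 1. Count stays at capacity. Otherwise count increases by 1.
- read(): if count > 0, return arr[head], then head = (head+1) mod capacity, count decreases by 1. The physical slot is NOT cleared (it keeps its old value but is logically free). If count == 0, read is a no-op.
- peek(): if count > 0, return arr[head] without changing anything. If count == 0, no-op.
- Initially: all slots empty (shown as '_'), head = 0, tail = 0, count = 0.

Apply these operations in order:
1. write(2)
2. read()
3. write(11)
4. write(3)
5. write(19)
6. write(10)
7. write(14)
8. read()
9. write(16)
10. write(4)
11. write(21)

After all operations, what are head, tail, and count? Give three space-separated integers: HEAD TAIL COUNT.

After op 1 (write(2)): arr=[2 _ _] head=0 tail=1 count=1
After op 2 (read()): arr=[2 _ _] head=1 tail=1 count=0
After op 3 (write(11)): arr=[2 11 _] head=1 tail=2 count=1
After op 4 (write(3)): arr=[2 11 3] head=1 tail=0 count=2
After op 5 (write(19)): arr=[19 11 3] head=1 tail=1 count=3
After op 6 (write(10)): arr=[19 10 3] head=2 tail=2 count=3
After op 7 (write(14)): arr=[19 10 14] head=0 tail=0 count=3
After op 8 (read()): arr=[19 10 14] head=1 tail=0 count=2
After op 9 (write(16)): arr=[16 10 14] head=1 tail=1 count=3
After op 10 (write(4)): arr=[16 4 14] head=2 tail=2 count=3
After op 11 (write(21)): arr=[16 4 21] head=0 tail=0 count=3

Answer: 0 0 3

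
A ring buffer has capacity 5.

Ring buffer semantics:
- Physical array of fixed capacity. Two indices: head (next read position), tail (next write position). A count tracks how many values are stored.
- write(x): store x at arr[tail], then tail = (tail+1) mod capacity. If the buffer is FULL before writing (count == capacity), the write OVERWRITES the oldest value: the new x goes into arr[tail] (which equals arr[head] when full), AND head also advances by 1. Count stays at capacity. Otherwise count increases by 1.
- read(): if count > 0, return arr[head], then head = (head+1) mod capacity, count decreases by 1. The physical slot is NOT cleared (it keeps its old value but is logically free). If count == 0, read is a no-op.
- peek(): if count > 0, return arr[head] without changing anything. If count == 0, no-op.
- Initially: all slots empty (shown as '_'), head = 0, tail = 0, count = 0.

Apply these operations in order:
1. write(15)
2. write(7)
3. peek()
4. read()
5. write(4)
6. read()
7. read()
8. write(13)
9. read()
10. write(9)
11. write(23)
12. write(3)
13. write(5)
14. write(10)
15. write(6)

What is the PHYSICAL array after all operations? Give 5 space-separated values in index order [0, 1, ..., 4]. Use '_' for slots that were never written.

After op 1 (write(15)): arr=[15 _ _ _ _] head=0 tail=1 count=1
After op 2 (write(7)): arr=[15 7 _ _ _] head=0 tail=2 count=2
After op 3 (peek()): arr=[15 7 _ _ _] head=0 tail=2 count=2
After op 4 (read()): arr=[15 7 _ _ _] head=1 tail=2 count=1
After op 5 (write(4)): arr=[15 7 4 _ _] head=1 tail=3 count=2
After op 6 (read()): arr=[15 7 4 _ _] head=2 tail=3 count=1
After op 7 (read()): arr=[15 7 4 _ _] head=3 tail=3 count=0
After op 8 (write(13)): arr=[15 7 4 13 _] head=3 tail=4 count=1
After op 9 (read()): arr=[15 7 4 13 _] head=4 tail=4 count=0
After op 10 (write(9)): arr=[15 7 4 13 9] head=4 tail=0 count=1
After op 11 (write(23)): arr=[23 7 4 13 9] head=4 tail=1 count=2
After op 12 (write(3)): arr=[23 3 4 13 9] head=4 tail=2 count=3
After op 13 (write(5)): arr=[23 3 5 13 9] head=4 tail=3 count=4
After op 14 (write(10)): arr=[23 3 5 10 9] head=4 tail=4 count=5
After op 15 (write(6)): arr=[23 3 5 10 6] head=0 tail=0 count=5

Answer: 23 3 5 10 6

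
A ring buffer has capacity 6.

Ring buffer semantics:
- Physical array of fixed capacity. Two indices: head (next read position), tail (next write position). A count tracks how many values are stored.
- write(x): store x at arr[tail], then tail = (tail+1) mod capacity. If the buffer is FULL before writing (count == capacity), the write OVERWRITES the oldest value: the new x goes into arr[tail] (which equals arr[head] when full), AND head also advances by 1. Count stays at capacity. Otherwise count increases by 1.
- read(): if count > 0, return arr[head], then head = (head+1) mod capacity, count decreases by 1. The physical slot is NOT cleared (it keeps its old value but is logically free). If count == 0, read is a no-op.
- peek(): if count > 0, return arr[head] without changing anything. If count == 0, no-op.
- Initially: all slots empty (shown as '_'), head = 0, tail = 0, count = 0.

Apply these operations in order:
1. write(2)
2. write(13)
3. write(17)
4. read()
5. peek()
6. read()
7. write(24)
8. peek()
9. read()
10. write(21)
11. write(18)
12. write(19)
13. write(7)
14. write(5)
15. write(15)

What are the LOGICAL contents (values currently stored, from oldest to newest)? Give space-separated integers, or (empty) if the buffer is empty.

After op 1 (write(2)): arr=[2 _ _ _ _ _] head=0 tail=1 count=1
After op 2 (write(13)): arr=[2 13 _ _ _ _] head=0 tail=2 count=2
After op 3 (write(17)): arr=[2 13 17 _ _ _] head=0 tail=3 count=3
After op 4 (read()): arr=[2 13 17 _ _ _] head=1 tail=3 count=2
After op 5 (peek()): arr=[2 13 17 _ _ _] head=1 tail=3 count=2
After op 6 (read()): arr=[2 13 17 _ _ _] head=2 tail=3 count=1
After op 7 (write(24)): arr=[2 13 17 24 _ _] head=2 tail=4 count=2
After op 8 (peek()): arr=[2 13 17 24 _ _] head=2 tail=4 count=2
After op 9 (read()): arr=[2 13 17 24 _ _] head=3 tail=4 count=1
After op 10 (write(21)): arr=[2 13 17 24 21 _] head=3 tail=5 count=2
After op 11 (write(18)): arr=[2 13 17 24 21 18] head=3 tail=0 count=3
After op 12 (write(19)): arr=[19 13 17 24 21 18] head=3 tail=1 count=4
After op 13 (write(7)): arr=[19 7 17 24 21 18] head=3 tail=2 count=5
After op 14 (write(5)): arr=[19 7 5 24 21 18] head=3 tail=3 count=6
After op 15 (write(15)): arr=[19 7 5 15 21 18] head=4 tail=4 count=6

Answer: 21 18 19 7 5 15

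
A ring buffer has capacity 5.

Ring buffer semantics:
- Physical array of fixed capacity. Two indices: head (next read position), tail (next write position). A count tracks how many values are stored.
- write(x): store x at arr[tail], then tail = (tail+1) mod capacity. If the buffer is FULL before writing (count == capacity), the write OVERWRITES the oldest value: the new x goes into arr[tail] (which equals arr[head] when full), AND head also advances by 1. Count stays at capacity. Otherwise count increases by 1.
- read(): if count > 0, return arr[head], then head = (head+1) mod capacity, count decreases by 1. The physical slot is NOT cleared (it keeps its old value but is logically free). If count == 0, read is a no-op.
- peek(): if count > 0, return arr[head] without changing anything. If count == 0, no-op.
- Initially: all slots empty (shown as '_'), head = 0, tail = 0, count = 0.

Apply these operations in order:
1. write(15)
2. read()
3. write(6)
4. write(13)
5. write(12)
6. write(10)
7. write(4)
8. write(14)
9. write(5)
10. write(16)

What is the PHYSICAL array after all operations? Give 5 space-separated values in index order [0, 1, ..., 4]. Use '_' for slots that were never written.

After op 1 (write(15)): arr=[15 _ _ _ _] head=0 tail=1 count=1
After op 2 (read()): arr=[15 _ _ _ _] head=1 tail=1 count=0
After op 3 (write(6)): arr=[15 6 _ _ _] head=1 tail=2 count=1
After op 4 (write(13)): arr=[15 6 13 _ _] head=1 tail=3 count=2
After op 5 (write(12)): arr=[15 6 13 12 _] head=1 tail=4 count=3
After op 6 (write(10)): arr=[15 6 13 12 10] head=1 tail=0 count=4
After op 7 (write(4)): arr=[4 6 13 12 10] head=1 tail=1 count=5
After op 8 (write(14)): arr=[4 14 13 12 10] head=2 tail=2 count=5
After op 9 (write(5)): arr=[4 14 5 12 10] head=3 tail=3 count=5
After op 10 (write(16)): arr=[4 14 5 16 10] head=4 tail=4 count=5

Answer: 4 14 5 16 10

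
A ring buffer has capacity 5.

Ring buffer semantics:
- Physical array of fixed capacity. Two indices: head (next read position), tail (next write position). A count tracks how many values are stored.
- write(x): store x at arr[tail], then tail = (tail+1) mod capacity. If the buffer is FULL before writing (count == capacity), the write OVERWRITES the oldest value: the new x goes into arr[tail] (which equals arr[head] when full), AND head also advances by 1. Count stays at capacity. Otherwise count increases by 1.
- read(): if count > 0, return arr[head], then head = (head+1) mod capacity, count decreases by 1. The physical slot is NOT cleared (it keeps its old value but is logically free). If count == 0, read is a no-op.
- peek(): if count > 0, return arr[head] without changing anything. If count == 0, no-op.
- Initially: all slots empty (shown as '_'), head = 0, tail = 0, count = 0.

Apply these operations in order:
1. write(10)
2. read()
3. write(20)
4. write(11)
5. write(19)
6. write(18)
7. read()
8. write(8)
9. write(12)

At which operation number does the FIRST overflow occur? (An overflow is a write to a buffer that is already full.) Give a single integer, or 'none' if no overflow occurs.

Answer: none

Derivation:
After op 1 (write(10)): arr=[10 _ _ _ _] head=0 tail=1 count=1
After op 2 (read()): arr=[10 _ _ _ _] head=1 tail=1 count=0
After op 3 (write(20)): arr=[10 20 _ _ _] head=1 tail=2 count=1
After op 4 (write(11)): arr=[10 20 11 _ _] head=1 tail=3 count=2
After op 5 (write(19)): arr=[10 20 11 19 _] head=1 tail=4 count=3
After op 6 (write(18)): arr=[10 20 11 19 18] head=1 tail=0 count=4
After op 7 (read()): arr=[10 20 11 19 18] head=2 tail=0 count=3
After op 8 (write(8)): arr=[8 20 11 19 18] head=2 tail=1 count=4
After op 9 (write(12)): arr=[8 12 11 19 18] head=2 tail=2 count=5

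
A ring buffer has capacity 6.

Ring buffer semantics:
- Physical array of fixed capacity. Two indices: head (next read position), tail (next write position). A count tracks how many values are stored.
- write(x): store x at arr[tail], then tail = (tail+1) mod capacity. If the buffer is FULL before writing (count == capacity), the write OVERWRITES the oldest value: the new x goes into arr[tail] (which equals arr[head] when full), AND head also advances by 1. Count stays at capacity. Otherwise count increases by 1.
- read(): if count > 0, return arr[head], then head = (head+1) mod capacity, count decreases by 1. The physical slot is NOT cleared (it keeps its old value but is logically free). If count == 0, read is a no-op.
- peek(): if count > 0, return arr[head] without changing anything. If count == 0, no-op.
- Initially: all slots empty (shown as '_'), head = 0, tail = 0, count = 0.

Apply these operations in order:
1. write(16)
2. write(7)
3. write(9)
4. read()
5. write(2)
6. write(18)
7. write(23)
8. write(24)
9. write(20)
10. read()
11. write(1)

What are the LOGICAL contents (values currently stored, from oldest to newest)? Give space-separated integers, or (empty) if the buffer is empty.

Answer: 2 18 23 24 20 1

Derivation:
After op 1 (write(16)): arr=[16 _ _ _ _ _] head=0 tail=1 count=1
After op 2 (write(7)): arr=[16 7 _ _ _ _] head=0 tail=2 count=2
After op 3 (write(9)): arr=[16 7 9 _ _ _] head=0 tail=3 count=3
After op 4 (read()): arr=[16 7 9 _ _ _] head=1 tail=3 count=2
After op 5 (write(2)): arr=[16 7 9 2 _ _] head=1 tail=4 count=3
After op 6 (write(18)): arr=[16 7 9 2 18 _] head=1 tail=5 count=4
After op 7 (write(23)): arr=[16 7 9 2 18 23] head=1 tail=0 count=5
After op 8 (write(24)): arr=[24 7 9 2 18 23] head=1 tail=1 count=6
After op 9 (write(20)): arr=[24 20 9 2 18 23] head=2 tail=2 count=6
After op 10 (read()): arr=[24 20 9 2 18 23] head=3 tail=2 count=5
After op 11 (write(1)): arr=[24 20 1 2 18 23] head=3 tail=3 count=6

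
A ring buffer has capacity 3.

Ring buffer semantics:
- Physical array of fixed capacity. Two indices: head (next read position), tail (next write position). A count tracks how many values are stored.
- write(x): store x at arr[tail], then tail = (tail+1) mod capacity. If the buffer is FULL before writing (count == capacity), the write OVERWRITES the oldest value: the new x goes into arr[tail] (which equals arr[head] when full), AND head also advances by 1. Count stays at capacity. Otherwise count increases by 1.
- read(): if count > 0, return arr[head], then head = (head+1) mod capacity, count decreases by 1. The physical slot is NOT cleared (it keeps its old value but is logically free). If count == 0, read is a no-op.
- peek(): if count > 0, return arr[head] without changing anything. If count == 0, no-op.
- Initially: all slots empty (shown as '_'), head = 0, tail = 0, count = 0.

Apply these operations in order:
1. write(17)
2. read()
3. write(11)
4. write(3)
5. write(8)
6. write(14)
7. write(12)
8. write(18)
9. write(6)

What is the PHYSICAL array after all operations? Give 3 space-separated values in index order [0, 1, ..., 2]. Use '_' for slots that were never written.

Answer: 18 6 12

Derivation:
After op 1 (write(17)): arr=[17 _ _] head=0 tail=1 count=1
After op 2 (read()): arr=[17 _ _] head=1 tail=1 count=0
After op 3 (write(11)): arr=[17 11 _] head=1 tail=2 count=1
After op 4 (write(3)): arr=[17 11 3] head=1 tail=0 count=2
After op 5 (write(8)): arr=[8 11 3] head=1 tail=1 count=3
After op 6 (write(14)): arr=[8 14 3] head=2 tail=2 count=3
After op 7 (write(12)): arr=[8 14 12] head=0 tail=0 count=3
After op 8 (write(18)): arr=[18 14 12] head=1 tail=1 count=3
After op 9 (write(6)): arr=[18 6 12] head=2 tail=2 count=3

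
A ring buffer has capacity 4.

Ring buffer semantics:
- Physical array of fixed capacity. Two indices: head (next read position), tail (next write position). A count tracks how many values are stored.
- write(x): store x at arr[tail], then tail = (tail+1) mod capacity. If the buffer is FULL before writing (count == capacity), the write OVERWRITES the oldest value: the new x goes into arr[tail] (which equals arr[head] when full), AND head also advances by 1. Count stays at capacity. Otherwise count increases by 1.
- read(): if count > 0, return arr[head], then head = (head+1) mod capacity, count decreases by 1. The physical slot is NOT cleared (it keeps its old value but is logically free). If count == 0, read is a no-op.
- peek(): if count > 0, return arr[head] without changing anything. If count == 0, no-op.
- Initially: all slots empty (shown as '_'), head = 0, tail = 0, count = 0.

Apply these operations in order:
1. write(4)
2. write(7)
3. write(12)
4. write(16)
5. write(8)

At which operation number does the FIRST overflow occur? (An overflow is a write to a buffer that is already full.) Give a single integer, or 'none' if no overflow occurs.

Answer: 5

Derivation:
After op 1 (write(4)): arr=[4 _ _ _] head=0 tail=1 count=1
After op 2 (write(7)): arr=[4 7 _ _] head=0 tail=2 count=2
After op 3 (write(12)): arr=[4 7 12 _] head=0 tail=3 count=3
After op 4 (write(16)): arr=[4 7 12 16] head=0 tail=0 count=4
After op 5 (write(8)): arr=[8 7 12 16] head=1 tail=1 count=4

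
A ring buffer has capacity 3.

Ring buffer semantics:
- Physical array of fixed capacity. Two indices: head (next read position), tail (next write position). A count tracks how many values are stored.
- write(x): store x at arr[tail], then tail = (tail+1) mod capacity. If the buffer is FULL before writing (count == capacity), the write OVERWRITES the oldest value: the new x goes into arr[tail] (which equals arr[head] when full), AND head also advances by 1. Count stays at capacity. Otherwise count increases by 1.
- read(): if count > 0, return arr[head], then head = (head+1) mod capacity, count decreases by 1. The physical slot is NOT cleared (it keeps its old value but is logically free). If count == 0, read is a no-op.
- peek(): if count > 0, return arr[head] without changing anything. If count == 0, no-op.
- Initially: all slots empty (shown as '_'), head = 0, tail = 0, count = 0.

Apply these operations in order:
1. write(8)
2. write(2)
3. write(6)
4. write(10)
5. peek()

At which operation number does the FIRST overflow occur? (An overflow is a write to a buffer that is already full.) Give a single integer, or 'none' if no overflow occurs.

After op 1 (write(8)): arr=[8 _ _] head=0 tail=1 count=1
After op 2 (write(2)): arr=[8 2 _] head=0 tail=2 count=2
After op 3 (write(6)): arr=[8 2 6] head=0 tail=0 count=3
After op 4 (write(10)): arr=[10 2 6] head=1 tail=1 count=3
After op 5 (peek()): arr=[10 2 6] head=1 tail=1 count=3

Answer: 4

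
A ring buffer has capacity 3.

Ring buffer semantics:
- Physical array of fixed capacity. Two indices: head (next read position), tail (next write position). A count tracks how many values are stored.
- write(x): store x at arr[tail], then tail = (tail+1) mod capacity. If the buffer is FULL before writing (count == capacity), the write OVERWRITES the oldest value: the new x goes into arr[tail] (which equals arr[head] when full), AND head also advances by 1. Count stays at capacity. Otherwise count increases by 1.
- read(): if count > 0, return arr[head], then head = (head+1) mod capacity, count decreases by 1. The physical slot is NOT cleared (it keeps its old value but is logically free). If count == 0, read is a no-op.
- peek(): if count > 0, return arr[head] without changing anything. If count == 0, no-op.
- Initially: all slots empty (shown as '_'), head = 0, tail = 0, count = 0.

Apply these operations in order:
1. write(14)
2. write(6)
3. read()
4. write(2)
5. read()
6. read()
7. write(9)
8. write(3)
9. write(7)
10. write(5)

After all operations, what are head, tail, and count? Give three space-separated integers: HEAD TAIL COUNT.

After op 1 (write(14)): arr=[14 _ _] head=0 tail=1 count=1
After op 2 (write(6)): arr=[14 6 _] head=0 tail=2 count=2
After op 3 (read()): arr=[14 6 _] head=1 tail=2 count=1
After op 4 (write(2)): arr=[14 6 2] head=1 tail=0 count=2
After op 5 (read()): arr=[14 6 2] head=2 tail=0 count=1
After op 6 (read()): arr=[14 6 2] head=0 tail=0 count=0
After op 7 (write(9)): arr=[9 6 2] head=0 tail=1 count=1
After op 8 (write(3)): arr=[9 3 2] head=0 tail=2 count=2
After op 9 (write(7)): arr=[9 3 7] head=0 tail=0 count=3
After op 10 (write(5)): arr=[5 3 7] head=1 tail=1 count=3

Answer: 1 1 3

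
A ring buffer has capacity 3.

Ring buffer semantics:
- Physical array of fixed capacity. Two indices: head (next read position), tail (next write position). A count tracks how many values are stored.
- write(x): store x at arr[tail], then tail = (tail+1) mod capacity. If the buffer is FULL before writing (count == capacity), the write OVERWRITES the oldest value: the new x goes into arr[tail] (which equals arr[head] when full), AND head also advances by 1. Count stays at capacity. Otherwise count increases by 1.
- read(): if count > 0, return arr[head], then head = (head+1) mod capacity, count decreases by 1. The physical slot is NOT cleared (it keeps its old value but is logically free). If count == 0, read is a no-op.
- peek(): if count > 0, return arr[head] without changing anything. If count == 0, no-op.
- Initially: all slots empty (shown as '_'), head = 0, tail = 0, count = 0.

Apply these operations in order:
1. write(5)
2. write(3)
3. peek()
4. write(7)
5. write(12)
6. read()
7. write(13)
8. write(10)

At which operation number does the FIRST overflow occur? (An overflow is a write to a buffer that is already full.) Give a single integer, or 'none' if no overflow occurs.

After op 1 (write(5)): arr=[5 _ _] head=0 tail=1 count=1
After op 2 (write(3)): arr=[5 3 _] head=0 tail=2 count=2
After op 3 (peek()): arr=[5 3 _] head=0 tail=2 count=2
After op 4 (write(7)): arr=[5 3 7] head=0 tail=0 count=3
After op 5 (write(12)): arr=[12 3 7] head=1 tail=1 count=3
After op 6 (read()): arr=[12 3 7] head=2 tail=1 count=2
After op 7 (write(13)): arr=[12 13 7] head=2 tail=2 count=3
After op 8 (write(10)): arr=[12 13 10] head=0 tail=0 count=3

Answer: 5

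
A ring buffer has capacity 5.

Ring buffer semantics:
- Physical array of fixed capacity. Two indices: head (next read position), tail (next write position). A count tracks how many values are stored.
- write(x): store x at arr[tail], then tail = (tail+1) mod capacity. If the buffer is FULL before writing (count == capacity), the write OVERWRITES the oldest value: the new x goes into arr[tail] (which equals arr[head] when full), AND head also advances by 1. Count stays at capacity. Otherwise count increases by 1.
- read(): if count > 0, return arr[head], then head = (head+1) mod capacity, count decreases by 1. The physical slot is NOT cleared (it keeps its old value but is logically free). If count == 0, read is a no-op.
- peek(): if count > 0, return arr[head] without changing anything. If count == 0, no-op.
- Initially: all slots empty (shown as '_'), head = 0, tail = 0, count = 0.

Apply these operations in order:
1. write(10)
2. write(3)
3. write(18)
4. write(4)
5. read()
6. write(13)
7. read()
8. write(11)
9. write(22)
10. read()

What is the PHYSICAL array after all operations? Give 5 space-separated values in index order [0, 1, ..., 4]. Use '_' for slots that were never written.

After op 1 (write(10)): arr=[10 _ _ _ _] head=0 tail=1 count=1
After op 2 (write(3)): arr=[10 3 _ _ _] head=0 tail=2 count=2
After op 3 (write(18)): arr=[10 3 18 _ _] head=0 tail=3 count=3
After op 4 (write(4)): arr=[10 3 18 4 _] head=0 tail=4 count=4
After op 5 (read()): arr=[10 3 18 4 _] head=1 tail=4 count=3
After op 6 (write(13)): arr=[10 3 18 4 13] head=1 tail=0 count=4
After op 7 (read()): arr=[10 3 18 4 13] head=2 tail=0 count=3
After op 8 (write(11)): arr=[11 3 18 4 13] head=2 tail=1 count=4
After op 9 (write(22)): arr=[11 22 18 4 13] head=2 tail=2 count=5
After op 10 (read()): arr=[11 22 18 4 13] head=3 tail=2 count=4

Answer: 11 22 18 4 13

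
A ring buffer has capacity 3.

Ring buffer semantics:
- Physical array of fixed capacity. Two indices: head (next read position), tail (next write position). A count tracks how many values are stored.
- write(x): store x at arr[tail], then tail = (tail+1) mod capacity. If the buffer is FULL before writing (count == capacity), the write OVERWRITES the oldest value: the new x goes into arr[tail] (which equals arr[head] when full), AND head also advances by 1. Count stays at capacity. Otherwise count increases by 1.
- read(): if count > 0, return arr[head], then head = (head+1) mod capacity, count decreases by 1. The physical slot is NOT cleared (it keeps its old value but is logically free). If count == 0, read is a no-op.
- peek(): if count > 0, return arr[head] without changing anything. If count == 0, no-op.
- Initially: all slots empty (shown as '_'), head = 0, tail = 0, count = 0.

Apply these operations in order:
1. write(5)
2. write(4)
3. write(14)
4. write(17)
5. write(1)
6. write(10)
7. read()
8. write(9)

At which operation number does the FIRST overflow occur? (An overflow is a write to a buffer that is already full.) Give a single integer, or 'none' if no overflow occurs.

Answer: 4

Derivation:
After op 1 (write(5)): arr=[5 _ _] head=0 tail=1 count=1
After op 2 (write(4)): arr=[5 4 _] head=0 tail=2 count=2
After op 3 (write(14)): arr=[5 4 14] head=0 tail=0 count=3
After op 4 (write(17)): arr=[17 4 14] head=1 tail=1 count=3
After op 5 (write(1)): arr=[17 1 14] head=2 tail=2 count=3
After op 6 (write(10)): arr=[17 1 10] head=0 tail=0 count=3
After op 7 (read()): arr=[17 1 10] head=1 tail=0 count=2
After op 8 (write(9)): arr=[9 1 10] head=1 tail=1 count=3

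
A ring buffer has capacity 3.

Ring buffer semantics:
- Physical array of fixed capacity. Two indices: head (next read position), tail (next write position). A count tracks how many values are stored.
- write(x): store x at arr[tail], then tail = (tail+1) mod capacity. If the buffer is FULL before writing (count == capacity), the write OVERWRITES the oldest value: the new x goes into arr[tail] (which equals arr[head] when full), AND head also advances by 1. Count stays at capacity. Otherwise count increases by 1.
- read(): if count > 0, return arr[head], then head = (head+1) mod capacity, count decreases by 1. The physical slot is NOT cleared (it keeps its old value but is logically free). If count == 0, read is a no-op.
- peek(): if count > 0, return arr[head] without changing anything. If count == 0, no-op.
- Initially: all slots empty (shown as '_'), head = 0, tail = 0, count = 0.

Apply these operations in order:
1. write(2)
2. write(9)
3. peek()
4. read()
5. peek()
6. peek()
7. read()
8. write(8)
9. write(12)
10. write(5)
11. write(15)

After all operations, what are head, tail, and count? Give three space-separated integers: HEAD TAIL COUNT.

Answer: 0 0 3

Derivation:
After op 1 (write(2)): arr=[2 _ _] head=0 tail=1 count=1
After op 2 (write(9)): arr=[2 9 _] head=0 tail=2 count=2
After op 3 (peek()): arr=[2 9 _] head=0 tail=2 count=2
After op 4 (read()): arr=[2 9 _] head=1 tail=2 count=1
After op 5 (peek()): arr=[2 9 _] head=1 tail=2 count=1
After op 6 (peek()): arr=[2 9 _] head=1 tail=2 count=1
After op 7 (read()): arr=[2 9 _] head=2 tail=2 count=0
After op 8 (write(8)): arr=[2 9 8] head=2 tail=0 count=1
After op 9 (write(12)): arr=[12 9 8] head=2 tail=1 count=2
After op 10 (write(5)): arr=[12 5 8] head=2 tail=2 count=3
After op 11 (write(15)): arr=[12 5 15] head=0 tail=0 count=3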